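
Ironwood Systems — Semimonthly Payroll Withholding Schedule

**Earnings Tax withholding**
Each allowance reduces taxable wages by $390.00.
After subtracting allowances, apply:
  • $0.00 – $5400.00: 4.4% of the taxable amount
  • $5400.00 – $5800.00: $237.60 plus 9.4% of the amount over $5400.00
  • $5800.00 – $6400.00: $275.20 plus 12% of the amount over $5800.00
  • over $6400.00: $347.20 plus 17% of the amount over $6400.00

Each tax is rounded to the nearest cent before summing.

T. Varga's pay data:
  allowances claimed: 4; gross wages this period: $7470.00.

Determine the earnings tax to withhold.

Earnings Tax: taxable = $7470.00 − 4×$390.00 = $5910.00
  $275.20 + 12% × ($5910.00 − $5800.00) = $275.20 + 12% × $110.00 = $288.40

$288.40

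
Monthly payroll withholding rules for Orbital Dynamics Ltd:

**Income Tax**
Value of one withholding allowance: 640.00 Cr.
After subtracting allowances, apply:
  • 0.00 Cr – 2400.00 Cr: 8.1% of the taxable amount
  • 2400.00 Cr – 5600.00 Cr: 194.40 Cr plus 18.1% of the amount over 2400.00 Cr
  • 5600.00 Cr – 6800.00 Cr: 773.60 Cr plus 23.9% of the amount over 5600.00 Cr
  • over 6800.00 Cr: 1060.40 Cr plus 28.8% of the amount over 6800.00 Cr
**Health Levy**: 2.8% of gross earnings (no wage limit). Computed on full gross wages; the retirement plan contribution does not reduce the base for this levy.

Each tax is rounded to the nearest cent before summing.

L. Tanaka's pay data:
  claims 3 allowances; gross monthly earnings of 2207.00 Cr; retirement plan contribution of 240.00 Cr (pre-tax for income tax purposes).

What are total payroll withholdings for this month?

65.61 Cr

Income Tax: taxable = 2207.00 Cr − 240.00 Cr − 3×640.00 Cr = 47.00 Cr
  8.1% × 47.00 Cr = 3.81 Cr
Health Levy: 2.8% × 2207.00 Cr = 61.80 Cr
Total: 3.81 Cr + 61.80 Cr = 65.61 Cr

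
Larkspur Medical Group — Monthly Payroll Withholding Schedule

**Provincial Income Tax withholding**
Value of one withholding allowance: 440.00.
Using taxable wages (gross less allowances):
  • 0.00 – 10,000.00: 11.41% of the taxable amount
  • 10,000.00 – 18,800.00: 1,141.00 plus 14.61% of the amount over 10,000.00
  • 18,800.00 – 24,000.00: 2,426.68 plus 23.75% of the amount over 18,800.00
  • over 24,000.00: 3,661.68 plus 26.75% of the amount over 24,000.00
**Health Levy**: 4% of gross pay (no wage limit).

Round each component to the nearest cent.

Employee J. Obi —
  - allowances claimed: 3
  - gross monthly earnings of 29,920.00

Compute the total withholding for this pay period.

Provincial Income Tax: taxable = 29,920.00 − 3×440.00 = 28,600.00
  3,661.68 + 26.75% × (28,600.00 − 24,000.00) = 3,661.68 + 26.75% × 4,600.00 = 4,892.18
Health Levy: 4% × 29,920.00 = 1,196.80
Total: 4,892.18 + 1,196.80 = 6,088.98

6,088.98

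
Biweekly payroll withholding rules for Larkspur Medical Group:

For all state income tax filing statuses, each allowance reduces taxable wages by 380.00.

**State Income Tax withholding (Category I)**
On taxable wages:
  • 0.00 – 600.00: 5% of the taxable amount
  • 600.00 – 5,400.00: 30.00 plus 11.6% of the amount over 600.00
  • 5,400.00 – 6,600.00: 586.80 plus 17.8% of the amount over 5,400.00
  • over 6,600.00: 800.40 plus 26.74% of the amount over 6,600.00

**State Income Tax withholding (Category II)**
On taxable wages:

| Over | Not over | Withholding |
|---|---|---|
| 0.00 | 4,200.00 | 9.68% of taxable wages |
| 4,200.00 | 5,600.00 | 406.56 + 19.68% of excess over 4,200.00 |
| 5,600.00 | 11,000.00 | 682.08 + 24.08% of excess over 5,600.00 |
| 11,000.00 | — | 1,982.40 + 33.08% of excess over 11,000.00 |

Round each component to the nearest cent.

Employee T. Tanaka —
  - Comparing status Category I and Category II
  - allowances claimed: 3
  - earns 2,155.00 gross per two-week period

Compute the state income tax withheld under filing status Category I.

State Income Tax (Category I): taxable = 2,155.00 − 3×380.00 = 1,015.00
  30.00 + 11.6% × (1,015.00 − 600.00) = 30.00 + 11.6% × 415.00 = 78.14

78.14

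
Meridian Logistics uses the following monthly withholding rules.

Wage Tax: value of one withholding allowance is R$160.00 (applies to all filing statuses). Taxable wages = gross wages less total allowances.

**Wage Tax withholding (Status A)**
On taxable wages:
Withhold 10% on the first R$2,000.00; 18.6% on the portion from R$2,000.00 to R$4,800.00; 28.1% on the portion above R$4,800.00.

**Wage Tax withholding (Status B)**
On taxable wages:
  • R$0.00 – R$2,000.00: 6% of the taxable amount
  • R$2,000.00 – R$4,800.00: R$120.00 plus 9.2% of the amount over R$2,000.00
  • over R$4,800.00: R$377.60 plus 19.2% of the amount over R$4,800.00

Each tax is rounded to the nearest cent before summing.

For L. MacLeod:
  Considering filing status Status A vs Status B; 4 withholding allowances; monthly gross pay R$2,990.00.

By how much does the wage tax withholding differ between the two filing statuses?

R$112.90

Wage Tax (Status A): taxable = R$2,990.00 − 4×R$160.00 = R$2,350.00
  R$200.00 + 18.6% × (R$2,350.00 − R$2,000.00) = R$200.00 + 18.6% × R$350.00 = R$265.10
Wage Tax (Status B): taxable = R$2,990.00 − 4×R$160.00 = R$2,350.00
  R$120.00 + 9.2% × (R$2,350.00 − R$2,000.00) = R$120.00 + 9.2% × R$350.00 = R$152.20
Difference: |R$265.10 − R$152.20| = R$112.90 (higher under Status A)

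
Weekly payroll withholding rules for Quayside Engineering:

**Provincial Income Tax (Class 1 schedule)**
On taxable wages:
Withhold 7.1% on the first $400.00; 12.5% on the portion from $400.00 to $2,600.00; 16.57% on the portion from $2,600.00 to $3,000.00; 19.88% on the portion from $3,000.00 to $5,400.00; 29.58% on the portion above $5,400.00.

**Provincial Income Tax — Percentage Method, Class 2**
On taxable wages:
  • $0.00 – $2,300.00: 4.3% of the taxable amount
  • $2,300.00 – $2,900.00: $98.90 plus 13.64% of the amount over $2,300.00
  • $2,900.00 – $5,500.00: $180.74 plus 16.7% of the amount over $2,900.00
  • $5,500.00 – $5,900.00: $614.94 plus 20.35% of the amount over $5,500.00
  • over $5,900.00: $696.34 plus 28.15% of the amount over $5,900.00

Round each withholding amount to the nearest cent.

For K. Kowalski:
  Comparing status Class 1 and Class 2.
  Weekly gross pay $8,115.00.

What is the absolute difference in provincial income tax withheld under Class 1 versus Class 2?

Provincial Income Tax (Class 1): taxable = $8,115.00
  $846.80 + 29.58% × ($8,115.00 − $5,400.00) = $846.80 + 29.58% × $2,715.00 = $1,649.90
Provincial Income Tax (Class 2): taxable = $8,115.00
  $696.34 + 28.15% × ($8,115.00 − $5,900.00) = $696.34 + 28.15% × $2,215.00 = $1,319.86
Difference: |$1,649.90 − $1,319.86| = $330.04 (higher under Class 1)

$330.04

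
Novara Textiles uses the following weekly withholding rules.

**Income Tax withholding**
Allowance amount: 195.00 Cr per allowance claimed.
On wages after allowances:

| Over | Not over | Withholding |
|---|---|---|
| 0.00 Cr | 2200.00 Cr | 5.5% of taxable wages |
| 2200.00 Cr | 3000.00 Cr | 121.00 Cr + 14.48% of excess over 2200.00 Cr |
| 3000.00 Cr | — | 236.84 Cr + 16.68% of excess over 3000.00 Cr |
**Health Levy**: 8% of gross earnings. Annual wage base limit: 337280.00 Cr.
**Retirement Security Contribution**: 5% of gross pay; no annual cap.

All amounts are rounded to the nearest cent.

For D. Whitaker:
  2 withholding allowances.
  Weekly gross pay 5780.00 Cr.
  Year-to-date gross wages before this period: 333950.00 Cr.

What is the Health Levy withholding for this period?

Health Levy: cap 337280.00 Cr − YTD 333950.00 Cr = 3330.00 Cr subject; 8% × 3330.00 Cr = 266.40 Cr

266.40 Cr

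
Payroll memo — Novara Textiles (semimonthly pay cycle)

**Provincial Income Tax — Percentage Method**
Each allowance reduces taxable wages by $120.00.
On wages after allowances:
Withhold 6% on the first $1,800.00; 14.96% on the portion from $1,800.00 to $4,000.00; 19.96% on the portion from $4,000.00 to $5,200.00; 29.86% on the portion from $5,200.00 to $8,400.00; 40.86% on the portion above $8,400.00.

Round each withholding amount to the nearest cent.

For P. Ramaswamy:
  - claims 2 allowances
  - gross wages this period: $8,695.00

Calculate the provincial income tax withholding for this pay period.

$1,654.63

Provincial Income Tax: taxable = $8,695.00 − 2×$120.00 = $8,455.00
  $1,632.16 + 40.86% × ($8,455.00 − $8,400.00) = $1,632.16 + 40.86% × $55.00 = $1,654.63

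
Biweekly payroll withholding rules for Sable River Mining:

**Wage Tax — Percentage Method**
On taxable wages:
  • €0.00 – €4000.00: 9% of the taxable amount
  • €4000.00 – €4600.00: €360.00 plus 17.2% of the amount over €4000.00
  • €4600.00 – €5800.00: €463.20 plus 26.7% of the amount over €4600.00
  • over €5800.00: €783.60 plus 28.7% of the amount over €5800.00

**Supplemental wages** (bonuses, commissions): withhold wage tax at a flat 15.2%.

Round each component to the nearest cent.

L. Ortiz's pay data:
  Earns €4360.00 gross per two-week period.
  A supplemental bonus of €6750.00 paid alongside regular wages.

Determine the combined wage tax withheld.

Wage Tax: taxable = €4360.00
  €360.00 + 17.2% × (€4360.00 − €4000.00) = €360.00 + 17.2% × €360.00 = €421.92
Supplemental (15.2% flat on bonus): 15.2% × €6750.00 = €1026.00
Total wage tax: €421.92 + €1026.00 = €1447.92

€1447.92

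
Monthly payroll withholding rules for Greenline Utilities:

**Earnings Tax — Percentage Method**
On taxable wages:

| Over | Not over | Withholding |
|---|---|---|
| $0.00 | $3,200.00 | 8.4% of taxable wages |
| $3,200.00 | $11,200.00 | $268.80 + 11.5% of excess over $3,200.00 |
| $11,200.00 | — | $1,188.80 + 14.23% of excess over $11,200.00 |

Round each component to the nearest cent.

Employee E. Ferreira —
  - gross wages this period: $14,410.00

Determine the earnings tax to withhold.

$1,645.58

Earnings Tax: taxable = $14,410.00
  $1,188.80 + 14.23% × ($14,410.00 − $11,200.00) = $1,188.80 + 14.23% × $3,210.00 = $1,645.58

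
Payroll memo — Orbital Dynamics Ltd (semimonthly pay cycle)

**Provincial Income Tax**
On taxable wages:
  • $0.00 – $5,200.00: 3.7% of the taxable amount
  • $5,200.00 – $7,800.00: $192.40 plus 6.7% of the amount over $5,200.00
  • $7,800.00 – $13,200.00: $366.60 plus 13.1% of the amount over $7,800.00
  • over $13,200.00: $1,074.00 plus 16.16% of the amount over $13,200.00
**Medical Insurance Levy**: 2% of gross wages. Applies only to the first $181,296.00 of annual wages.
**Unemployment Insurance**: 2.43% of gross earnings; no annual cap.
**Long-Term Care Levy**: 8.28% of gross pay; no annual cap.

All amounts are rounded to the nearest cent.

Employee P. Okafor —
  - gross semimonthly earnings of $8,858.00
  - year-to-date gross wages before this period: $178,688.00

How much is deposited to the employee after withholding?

Provincial Income Tax: taxable = $8,858.00
  $366.60 + 13.1% × ($8,858.00 − $7,800.00) = $366.60 + 13.1% × $1,058.00 = $505.20
Medical Insurance Levy: cap $181,296.00 − YTD $178,688.00 = $2,608.00 subject; 2% × $2,608.00 = $52.16
Unemployment Insurance: 2.43% × $8,858.00 = $215.25
Long-Term Care Levy: 8.28% × $8,858.00 = $733.44
Total withheld: $505.20 + $52.16 + $215.25 + $733.44 = $1,506.05
Net pay: $8,858.00 − $1,506.05 = $7,351.95

$7,351.95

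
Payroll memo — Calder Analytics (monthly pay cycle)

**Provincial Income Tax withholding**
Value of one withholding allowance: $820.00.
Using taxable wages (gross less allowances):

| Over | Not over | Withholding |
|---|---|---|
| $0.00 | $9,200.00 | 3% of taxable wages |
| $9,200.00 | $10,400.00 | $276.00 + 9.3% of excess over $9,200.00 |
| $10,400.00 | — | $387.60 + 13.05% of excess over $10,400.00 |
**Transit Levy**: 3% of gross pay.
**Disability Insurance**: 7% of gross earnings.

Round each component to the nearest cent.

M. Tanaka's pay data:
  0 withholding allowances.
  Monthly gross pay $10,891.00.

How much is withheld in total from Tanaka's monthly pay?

$1,540.78

Provincial Income Tax: taxable = $10,891.00
  $387.60 + 13.05% × ($10,891.00 − $10,400.00) = $387.60 + 13.05% × $491.00 = $451.68
Transit Levy: 3% × $10,891.00 = $326.73
Disability Insurance: 7% × $10,891.00 = $762.37
Total: $451.68 + $326.73 + $762.37 = $1,540.78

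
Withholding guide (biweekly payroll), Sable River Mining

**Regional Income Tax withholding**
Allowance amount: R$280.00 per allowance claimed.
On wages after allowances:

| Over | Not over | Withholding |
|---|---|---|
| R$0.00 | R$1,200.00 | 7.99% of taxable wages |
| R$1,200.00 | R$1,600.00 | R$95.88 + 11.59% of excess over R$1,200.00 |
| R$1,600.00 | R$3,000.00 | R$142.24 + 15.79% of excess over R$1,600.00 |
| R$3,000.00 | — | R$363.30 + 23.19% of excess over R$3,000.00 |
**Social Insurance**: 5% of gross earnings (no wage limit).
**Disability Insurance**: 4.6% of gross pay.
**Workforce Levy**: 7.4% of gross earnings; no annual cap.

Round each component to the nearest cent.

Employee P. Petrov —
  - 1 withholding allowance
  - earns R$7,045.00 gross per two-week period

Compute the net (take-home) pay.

Regional Income Tax: taxable = R$7,045.00 − 1×R$280.00 = R$6,765.00
  R$363.30 + 23.19% × (R$6,765.00 − R$3,000.00) = R$363.30 + 23.19% × R$3,765.00 = R$1,236.40
Social Insurance: 5% × R$7,045.00 = R$352.25
Disability Insurance: 4.6% × R$7,045.00 = R$324.07
Workforce Levy: 7.4% × R$7,045.00 = R$521.33
Total withheld: R$1,236.40 + R$352.25 + R$324.07 + R$521.33 = R$2,434.05
Net pay: R$7,045.00 − R$2,434.05 = R$4,610.95

R$4,610.95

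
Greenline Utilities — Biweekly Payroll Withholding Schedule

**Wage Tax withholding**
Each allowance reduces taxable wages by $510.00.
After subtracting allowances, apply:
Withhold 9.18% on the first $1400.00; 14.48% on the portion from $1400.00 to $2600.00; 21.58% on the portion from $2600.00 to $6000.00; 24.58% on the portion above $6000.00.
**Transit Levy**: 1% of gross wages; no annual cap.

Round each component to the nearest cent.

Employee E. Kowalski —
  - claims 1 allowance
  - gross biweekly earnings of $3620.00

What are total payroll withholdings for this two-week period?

Wage Tax: taxable = $3620.00 − 1×$510.00 = $3110.00
  $302.28 + 21.58% × ($3110.00 − $2600.00) = $302.28 + 21.58% × $510.00 = $412.34
Transit Levy: 1% × $3620.00 = $36.20
Total: $412.34 + $36.20 = $448.54

$448.54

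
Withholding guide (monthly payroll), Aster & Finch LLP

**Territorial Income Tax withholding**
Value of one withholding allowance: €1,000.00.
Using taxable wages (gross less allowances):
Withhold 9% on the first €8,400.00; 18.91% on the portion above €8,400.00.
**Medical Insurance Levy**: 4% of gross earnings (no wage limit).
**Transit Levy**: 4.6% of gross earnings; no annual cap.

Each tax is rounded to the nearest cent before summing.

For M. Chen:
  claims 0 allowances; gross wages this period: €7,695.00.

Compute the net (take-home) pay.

€6,340.68

Territorial Income Tax: taxable = €7,695.00
  9% × €7,695.00 = €692.55
Medical Insurance Levy: 4% × €7,695.00 = €307.80
Transit Levy: 4.6% × €7,695.00 = €353.97
Total withheld: €692.55 + €307.80 + €353.97 = €1,354.32
Net pay: €7,695.00 − €1,354.32 = €6,340.68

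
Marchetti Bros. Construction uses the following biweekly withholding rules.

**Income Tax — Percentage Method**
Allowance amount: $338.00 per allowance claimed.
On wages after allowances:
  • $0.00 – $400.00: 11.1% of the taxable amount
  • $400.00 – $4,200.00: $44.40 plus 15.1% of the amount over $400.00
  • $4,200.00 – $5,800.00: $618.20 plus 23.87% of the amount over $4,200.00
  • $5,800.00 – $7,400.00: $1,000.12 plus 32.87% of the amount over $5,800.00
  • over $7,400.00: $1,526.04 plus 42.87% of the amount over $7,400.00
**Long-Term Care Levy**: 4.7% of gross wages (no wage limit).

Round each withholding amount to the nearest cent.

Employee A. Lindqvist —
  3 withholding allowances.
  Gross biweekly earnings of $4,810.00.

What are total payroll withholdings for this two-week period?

Income Tax: taxable = $4,810.00 − 3×$338.00 = $3,796.00
  $44.40 + 15.1% × ($3,796.00 − $400.00) = $44.40 + 15.1% × $3,396.00 = $557.20
Long-Term Care Levy: 4.7% × $4,810.00 = $226.07
Total: $557.20 + $226.07 = $783.27

$783.27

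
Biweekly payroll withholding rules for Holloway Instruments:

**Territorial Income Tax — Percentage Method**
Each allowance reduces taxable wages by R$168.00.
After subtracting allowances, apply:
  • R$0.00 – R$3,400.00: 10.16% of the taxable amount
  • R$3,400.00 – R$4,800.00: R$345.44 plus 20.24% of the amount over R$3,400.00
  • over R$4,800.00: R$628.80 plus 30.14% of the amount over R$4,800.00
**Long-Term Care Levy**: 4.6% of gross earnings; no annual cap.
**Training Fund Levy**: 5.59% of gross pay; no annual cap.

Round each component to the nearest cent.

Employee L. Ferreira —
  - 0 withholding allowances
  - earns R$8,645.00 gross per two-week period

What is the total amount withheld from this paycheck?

R$2,668.61

Territorial Income Tax: taxable = R$8,645.00
  R$628.80 + 30.14% × (R$8,645.00 − R$4,800.00) = R$628.80 + 30.14% × R$3,845.00 = R$1,787.68
Long-Term Care Levy: 4.6% × R$8,645.00 = R$397.67
Training Fund Levy: 5.59% × R$8,645.00 = R$483.26
Total: R$1,787.68 + R$397.67 + R$483.26 = R$2,668.61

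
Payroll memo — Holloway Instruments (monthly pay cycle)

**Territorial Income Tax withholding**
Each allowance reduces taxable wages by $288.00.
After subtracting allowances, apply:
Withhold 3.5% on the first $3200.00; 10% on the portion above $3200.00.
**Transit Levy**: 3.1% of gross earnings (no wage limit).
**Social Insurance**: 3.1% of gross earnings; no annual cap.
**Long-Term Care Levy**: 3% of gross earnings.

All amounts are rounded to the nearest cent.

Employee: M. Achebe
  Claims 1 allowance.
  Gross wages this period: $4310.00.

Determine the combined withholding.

$590.72

Territorial Income Tax: taxable = $4310.00 − 1×$288.00 = $4022.00
  $112.00 + 10% × ($4022.00 − $3200.00) = $112.00 + 10% × $822.00 = $194.20
Transit Levy: 3.1% × $4310.00 = $133.61
Social Insurance: 3.1% × $4310.00 = $133.61
Long-Term Care Levy: 3% × $4310.00 = $129.30
Total: $194.20 + $133.61 + $133.61 + $129.30 = $590.72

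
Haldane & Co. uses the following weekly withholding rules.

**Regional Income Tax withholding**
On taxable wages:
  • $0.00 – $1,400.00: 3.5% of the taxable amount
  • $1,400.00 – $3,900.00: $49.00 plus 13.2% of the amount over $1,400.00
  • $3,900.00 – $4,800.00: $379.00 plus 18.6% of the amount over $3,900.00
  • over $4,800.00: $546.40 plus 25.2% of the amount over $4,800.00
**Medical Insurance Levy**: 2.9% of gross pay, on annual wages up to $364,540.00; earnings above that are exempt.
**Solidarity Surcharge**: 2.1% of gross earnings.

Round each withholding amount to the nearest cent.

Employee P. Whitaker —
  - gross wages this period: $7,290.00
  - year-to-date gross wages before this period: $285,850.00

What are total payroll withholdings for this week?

Regional Income Tax: taxable = $7,290.00
  $546.40 + 25.2% × ($7,290.00 − $4,800.00) = $546.40 + 25.2% × $2,490.00 = $1,173.88
Medical Insurance Levy: 2.9% × $7,290.00 = $211.41
Solidarity Surcharge: 2.1% × $7,290.00 = $153.09
Total: $1,173.88 + $211.41 + $153.09 = $1,538.38

$1,538.38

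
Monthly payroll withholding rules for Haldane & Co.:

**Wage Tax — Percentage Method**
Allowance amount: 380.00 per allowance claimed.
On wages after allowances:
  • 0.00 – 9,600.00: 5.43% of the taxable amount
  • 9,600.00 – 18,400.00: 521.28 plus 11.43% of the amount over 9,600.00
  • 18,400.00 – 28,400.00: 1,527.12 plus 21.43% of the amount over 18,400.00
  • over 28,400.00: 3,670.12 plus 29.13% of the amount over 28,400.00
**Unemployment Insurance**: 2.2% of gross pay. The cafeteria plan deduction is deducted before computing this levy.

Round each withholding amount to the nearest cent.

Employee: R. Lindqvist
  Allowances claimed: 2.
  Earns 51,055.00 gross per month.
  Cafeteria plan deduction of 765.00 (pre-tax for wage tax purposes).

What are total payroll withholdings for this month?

10,931.67

Wage Tax: taxable = 51,055.00 − 765.00 − 2×380.00 = 49,530.00
  3,670.12 + 29.13% × (49,530.00 − 28,400.00) = 3,670.12 + 29.13% × 21,130.00 = 9,825.29
Unemployment Insurance: 2.2% × 50,290.00 = 1,106.38
Total: 9,825.29 + 1,106.38 = 10,931.67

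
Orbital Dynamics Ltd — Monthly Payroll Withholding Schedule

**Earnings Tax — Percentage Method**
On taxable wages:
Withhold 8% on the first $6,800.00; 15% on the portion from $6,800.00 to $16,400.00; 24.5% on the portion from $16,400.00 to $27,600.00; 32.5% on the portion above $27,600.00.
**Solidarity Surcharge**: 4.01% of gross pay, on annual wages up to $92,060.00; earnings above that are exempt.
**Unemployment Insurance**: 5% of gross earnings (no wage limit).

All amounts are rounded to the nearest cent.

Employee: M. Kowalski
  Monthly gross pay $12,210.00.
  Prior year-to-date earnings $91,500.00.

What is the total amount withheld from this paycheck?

Earnings Tax: taxable = $12,210.00
  $544.00 + 15% × ($12,210.00 − $6,800.00) = $544.00 + 15% × $5,410.00 = $1,355.50
Solidarity Surcharge: cap $92,060.00 − YTD $91,500.00 = $560.00 subject; 4.01% × $560.00 = $22.46
Unemployment Insurance: 5% × $12,210.00 = $610.50
Total: $1,355.50 + $22.46 + $610.50 = $1,988.46

$1,988.46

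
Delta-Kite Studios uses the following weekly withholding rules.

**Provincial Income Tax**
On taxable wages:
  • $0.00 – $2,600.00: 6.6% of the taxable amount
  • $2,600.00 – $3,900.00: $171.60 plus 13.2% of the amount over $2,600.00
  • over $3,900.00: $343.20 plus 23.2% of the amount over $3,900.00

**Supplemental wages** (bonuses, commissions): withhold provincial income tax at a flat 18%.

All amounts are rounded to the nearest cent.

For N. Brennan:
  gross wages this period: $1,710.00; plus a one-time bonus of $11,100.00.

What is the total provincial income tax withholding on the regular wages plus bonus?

$2,110.86

Provincial Income Tax: taxable = $1,710.00
  6.6% × $1,710.00 = $112.86
Supplemental (18% flat on bonus): 18% × $11,100.00 = $1,998.00
Total provincial income tax: $112.86 + $1,998.00 = $2,110.86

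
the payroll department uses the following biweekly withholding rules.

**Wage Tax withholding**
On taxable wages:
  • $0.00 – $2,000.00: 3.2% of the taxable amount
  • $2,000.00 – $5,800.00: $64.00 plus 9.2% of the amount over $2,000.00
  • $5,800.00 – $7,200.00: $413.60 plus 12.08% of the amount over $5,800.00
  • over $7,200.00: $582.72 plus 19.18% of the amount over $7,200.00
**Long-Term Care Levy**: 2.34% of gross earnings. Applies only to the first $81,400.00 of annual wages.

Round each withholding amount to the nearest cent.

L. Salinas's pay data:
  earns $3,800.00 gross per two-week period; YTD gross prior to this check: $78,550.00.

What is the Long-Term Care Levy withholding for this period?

Long-Term Care Levy: cap $81,400.00 − YTD $78,550.00 = $2,850.00 subject; 2.34% × $2,850.00 = $66.69

$66.69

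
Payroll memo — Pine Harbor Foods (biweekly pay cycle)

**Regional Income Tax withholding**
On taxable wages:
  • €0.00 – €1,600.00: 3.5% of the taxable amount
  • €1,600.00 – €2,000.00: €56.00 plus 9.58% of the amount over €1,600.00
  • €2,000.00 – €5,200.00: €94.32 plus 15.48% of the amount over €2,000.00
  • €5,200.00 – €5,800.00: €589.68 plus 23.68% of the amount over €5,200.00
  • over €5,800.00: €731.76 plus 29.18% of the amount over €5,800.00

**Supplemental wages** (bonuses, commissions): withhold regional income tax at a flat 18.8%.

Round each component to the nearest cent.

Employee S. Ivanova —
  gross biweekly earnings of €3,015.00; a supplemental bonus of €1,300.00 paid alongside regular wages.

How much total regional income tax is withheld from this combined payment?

€495.84

Regional Income Tax: taxable = €3,015.00
  €94.32 + 15.48% × (€3,015.00 − €2,000.00) = €94.32 + 15.48% × €1,015.00 = €251.44
Supplemental (18.8% flat on bonus): 18.8% × €1,300.00 = €244.40
Total regional income tax: €251.44 + €244.40 = €495.84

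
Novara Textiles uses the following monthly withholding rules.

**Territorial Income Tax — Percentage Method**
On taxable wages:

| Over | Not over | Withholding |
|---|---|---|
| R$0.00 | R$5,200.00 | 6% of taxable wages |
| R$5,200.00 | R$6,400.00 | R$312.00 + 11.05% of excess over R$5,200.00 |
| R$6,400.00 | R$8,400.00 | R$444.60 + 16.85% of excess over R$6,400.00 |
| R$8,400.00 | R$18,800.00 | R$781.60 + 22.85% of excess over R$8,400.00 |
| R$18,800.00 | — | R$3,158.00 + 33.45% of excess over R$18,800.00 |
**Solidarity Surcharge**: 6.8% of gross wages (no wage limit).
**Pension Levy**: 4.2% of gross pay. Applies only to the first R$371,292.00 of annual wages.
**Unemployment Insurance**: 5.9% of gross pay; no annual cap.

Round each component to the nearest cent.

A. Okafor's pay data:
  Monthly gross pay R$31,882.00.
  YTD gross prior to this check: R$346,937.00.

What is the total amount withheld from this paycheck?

R$12,605.86

Territorial Income Tax: taxable = R$31,882.00
  R$3,158.00 + 33.45% × (R$31,882.00 − R$18,800.00) = R$3,158.00 + 33.45% × R$13,082.00 = R$7,533.93
Solidarity Surcharge: 6.8% × R$31,882.00 = R$2,167.98
Pension Levy: cap R$371,292.00 − YTD R$346,937.00 = R$24,355.00 subject; 4.2% × R$24,355.00 = R$1,022.91
Unemployment Insurance: 5.9% × R$31,882.00 = R$1,881.04
Total: R$7,533.93 + R$2,167.98 + R$1,022.91 + R$1,881.04 = R$12,605.86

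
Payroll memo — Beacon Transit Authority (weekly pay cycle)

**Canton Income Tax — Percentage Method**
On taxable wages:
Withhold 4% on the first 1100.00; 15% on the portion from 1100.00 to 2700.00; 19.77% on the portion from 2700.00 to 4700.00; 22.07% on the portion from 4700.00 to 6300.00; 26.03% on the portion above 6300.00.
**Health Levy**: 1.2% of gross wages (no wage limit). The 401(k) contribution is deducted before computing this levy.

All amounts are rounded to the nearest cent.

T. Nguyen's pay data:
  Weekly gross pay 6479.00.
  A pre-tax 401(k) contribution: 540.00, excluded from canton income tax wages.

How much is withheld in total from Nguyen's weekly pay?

1024.12

Canton Income Tax: taxable = 6479.00 − 540.00 = 5939.00
  679.40 + 22.07% × (5939.00 − 4700.00) = 679.40 + 22.07% × 1239.00 = 952.85
Health Levy: 1.2% × 5939.00 = 71.27
Total: 952.85 + 71.27 = 1024.12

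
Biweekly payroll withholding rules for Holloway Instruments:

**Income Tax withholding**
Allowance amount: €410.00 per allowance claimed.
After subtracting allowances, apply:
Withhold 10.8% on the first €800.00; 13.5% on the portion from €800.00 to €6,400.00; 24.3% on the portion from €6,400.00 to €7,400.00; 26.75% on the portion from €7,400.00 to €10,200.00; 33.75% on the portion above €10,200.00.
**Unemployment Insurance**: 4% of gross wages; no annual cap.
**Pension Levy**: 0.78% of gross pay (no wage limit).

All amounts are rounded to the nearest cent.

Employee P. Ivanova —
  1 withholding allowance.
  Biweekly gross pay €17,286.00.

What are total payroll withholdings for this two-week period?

€4,913.82

Income Tax: taxable = €17,286.00 − 1×€410.00 = €16,876.00
  €1,834.40 + 33.75% × (€16,876.00 − €10,200.00) = €1,834.40 + 33.75% × €6,676.00 = €4,087.55
Unemployment Insurance: 4% × €17,286.00 = €691.44
Pension Levy: 0.78% × €17,286.00 = €134.83
Total: €4,087.55 + €691.44 + €134.83 = €4,913.82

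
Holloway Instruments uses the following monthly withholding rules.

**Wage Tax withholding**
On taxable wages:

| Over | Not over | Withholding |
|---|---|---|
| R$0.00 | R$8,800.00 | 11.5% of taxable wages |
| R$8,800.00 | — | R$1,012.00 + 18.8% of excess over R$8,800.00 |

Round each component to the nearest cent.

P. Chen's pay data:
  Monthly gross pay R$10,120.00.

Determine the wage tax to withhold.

R$1,260.16

Wage Tax: taxable = R$10,120.00
  R$1,012.00 + 18.8% × (R$10,120.00 − R$8,800.00) = R$1,012.00 + 18.8% × R$1,320.00 = R$1,260.16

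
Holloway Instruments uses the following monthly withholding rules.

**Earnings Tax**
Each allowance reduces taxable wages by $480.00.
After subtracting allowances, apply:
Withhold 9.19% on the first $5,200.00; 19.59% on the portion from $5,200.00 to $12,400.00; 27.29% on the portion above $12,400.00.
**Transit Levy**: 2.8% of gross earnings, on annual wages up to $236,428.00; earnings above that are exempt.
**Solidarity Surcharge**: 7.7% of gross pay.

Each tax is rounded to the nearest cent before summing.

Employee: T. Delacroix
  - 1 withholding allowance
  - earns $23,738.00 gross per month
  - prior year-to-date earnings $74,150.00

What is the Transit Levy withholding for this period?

$664.66

Transit Levy: 2.8% × $23,738.00 = $664.66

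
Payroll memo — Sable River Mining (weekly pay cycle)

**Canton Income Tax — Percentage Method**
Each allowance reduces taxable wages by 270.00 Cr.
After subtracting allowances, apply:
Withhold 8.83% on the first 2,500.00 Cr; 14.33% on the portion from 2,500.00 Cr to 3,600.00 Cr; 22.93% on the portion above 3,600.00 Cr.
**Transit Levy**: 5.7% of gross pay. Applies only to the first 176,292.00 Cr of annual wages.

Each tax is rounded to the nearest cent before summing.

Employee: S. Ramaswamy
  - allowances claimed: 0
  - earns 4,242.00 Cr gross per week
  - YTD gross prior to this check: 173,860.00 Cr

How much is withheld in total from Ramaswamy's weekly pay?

Canton Income Tax: taxable = 4,242.00 Cr
  378.38 Cr + 22.93% × (4,242.00 Cr − 3,600.00 Cr) = 378.38 Cr + 22.93% × 642.00 Cr = 525.59 Cr
Transit Levy: cap 176,292.00 Cr − YTD 173,860.00 Cr = 2,432.00 Cr subject; 5.7% × 2,432.00 Cr = 138.62 Cr
Total: 525.59 Cr + 138.62 Cr = 664.21 Cr

664.21 Cr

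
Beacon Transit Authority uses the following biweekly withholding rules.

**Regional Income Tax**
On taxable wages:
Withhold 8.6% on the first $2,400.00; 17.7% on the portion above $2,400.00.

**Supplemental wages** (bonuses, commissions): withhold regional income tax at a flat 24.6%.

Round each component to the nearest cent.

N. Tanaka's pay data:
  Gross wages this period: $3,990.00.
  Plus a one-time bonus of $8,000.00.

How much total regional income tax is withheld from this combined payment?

$2,455.83

Regional Income Tax: taxable = $3,990.00
  $206.40 + 17.7% × ($3,990.00 − $2,400.00) = $206.40 + 17.7% × $1,590.00 = $487.83
Supplemental (24.6% flat on bonus): 24.6% × $8,000.00 = $1,968.00
Total regional income tax: $487.83 + $1,968.00 = $2,455.83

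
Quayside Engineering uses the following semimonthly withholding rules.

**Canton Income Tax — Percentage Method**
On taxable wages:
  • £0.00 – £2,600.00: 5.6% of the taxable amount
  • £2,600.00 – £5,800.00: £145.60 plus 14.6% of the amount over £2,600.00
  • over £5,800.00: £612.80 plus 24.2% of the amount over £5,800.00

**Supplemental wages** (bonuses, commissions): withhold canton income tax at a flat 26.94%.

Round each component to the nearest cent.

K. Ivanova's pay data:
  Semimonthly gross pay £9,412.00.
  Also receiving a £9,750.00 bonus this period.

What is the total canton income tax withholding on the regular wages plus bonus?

£4,113.55

Canton Income Tax: taxable = £9,412.00
  £612.80 + 24.2% × (£9,412.00 − £5,800.00) = £612.80 + 24.2% × £3,612.00 = £1,486.90
Supplemental (26.94% flat on bonus): 26.94% × £9,750.00 = £2,626.65
Total canton income tax: £1,486.90 + £2,626.65 = £4,113.55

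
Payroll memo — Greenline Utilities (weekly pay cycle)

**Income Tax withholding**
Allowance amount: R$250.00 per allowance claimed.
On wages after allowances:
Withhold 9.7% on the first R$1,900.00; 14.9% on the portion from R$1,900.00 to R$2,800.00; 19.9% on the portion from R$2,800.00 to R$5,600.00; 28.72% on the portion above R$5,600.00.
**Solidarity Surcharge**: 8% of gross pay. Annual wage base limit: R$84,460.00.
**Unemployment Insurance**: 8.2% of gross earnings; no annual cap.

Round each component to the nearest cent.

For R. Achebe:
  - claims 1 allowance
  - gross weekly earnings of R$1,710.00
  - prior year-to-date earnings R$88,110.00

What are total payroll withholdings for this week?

R$281.84

Income Tax: taxable = R$1,710.00 − 1×R$250.00 = R$1,460.00
  9.7% × R$1,460.00 = R$141.62
Solidarity Surcharge: YTD R$88,110.00 ≥ cap R$84,460.00 → R$0.00
Unemployment Insurance: 8.2% × R$1,710.00 = R$140.22
Total: R$141.62 + R$0.00 + R$140.22 = R$281.84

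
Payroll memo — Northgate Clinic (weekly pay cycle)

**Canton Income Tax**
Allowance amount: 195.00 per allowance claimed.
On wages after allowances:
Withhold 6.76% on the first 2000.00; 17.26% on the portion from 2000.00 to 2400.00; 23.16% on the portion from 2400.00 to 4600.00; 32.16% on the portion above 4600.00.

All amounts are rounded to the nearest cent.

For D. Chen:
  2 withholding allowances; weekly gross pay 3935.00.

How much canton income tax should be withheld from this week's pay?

469.42

Canton Income Tax: taxable = 3935.00 − 2×195.00 = 3545.00
  204.24 + 23.16% × (3545.00 − 2400.00) = 204.24 + 23.16% × 1145.00 = 469.42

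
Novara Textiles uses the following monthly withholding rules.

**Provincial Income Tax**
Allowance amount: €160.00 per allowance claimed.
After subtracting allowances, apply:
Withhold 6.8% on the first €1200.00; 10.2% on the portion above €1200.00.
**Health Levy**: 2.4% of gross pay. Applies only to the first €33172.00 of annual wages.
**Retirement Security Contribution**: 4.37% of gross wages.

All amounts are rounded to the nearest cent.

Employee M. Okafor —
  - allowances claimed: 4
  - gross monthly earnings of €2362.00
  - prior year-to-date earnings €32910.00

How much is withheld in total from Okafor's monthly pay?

€244.35

Provincial Income Tax: taxable = €2362.00 − 4×€160.00 = €1722.00
  €81.60 + 10.2% × (€1722.00 − €1200.00) = €81.60 + 10.2% × €522.00 = €134.84
Health Levy: cap €33172.00 − YTD €32910.00 = €262.00 subject; 2.4% × €262.00 = €6.29
Retirement Security Contribution: 4.37% × €2362.00 = €103.22
Total: €134.84 + €6.29 + €103.22 = €244.35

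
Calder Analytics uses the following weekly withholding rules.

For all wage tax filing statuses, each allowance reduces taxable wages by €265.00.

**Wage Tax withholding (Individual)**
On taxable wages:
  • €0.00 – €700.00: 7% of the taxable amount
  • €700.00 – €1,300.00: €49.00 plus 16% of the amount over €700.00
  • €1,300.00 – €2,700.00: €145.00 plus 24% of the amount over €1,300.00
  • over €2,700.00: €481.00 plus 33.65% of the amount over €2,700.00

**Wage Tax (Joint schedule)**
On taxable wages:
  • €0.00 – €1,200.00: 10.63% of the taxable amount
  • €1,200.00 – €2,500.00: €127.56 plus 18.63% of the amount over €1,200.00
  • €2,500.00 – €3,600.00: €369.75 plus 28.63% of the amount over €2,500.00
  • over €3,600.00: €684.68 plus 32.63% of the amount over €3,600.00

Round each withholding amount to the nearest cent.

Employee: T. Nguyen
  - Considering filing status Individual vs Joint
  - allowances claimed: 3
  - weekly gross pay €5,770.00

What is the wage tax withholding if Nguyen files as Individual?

Wage Tax (Individual): taxable = €5,770.00 − 3×€265.00 = €4,975.00
  €481.00 + 33.65% × (€4,975.00 − €2,700.00) = €481.00 + 33.65% × €2,275.00 = €1,246.54

€1,246.54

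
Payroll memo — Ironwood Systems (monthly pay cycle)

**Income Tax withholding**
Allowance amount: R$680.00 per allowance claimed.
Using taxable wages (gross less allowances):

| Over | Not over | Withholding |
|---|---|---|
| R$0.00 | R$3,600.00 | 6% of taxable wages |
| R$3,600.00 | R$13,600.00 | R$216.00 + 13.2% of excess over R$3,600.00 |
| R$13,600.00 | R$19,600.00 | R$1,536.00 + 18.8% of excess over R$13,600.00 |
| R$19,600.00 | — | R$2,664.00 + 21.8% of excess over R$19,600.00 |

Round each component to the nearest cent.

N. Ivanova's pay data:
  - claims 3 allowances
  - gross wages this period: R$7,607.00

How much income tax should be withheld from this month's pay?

R$475.64

Income Tax: taxable = R$7,607.00 − 3×R$680.00 = R$5,567.00
  R$216.00 + 13.2% × (R$5,567.00 − R$3,600.00) = R$216.00 + 13.2% × R$1,967.00 = R$475.64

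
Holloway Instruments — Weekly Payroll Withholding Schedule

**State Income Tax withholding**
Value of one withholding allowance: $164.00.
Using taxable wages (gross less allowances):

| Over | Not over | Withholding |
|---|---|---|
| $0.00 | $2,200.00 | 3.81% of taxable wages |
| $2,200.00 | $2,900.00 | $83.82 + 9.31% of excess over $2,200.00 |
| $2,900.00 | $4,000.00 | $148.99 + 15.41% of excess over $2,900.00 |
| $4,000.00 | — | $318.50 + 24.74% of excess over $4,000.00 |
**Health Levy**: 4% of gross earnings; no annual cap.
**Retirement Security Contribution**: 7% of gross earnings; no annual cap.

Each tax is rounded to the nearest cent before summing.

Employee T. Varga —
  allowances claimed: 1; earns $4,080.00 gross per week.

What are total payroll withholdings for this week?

State Income Tax: taxable = $4,080.00 − 1×$164.00 = $3,916.00
  $148.99 + 15.41% × ($3,916.00 − $2,900.00) = $148.99 + 15.41% × $1,016.00 = $305.56
Health Levy: 4% × $4,080.00 = $163.20
Retirement Security Contribution: 7% × $4,080.00 = $285.60
Total: $305.56 + $163.20 + $285.60 = $754.36

$754.36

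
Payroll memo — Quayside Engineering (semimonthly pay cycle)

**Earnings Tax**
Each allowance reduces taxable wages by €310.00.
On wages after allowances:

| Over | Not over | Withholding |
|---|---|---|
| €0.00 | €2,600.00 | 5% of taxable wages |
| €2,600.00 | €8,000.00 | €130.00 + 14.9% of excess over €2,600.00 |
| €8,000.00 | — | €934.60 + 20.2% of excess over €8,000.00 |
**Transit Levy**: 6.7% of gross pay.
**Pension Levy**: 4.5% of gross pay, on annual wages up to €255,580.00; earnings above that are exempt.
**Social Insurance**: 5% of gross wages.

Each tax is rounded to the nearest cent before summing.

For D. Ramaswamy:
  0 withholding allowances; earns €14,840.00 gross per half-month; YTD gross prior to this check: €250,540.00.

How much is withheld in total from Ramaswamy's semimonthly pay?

€4,279.36

Earnings Tax: taxable = €14,840.00
  €934.60 + 20.2% × (€14,840.00 − €8,000.00) = €934.60 + 20.2% × €6,840.00 = €2,316.28
Transit Levy: 6.7% × €14,840.00 = €994.28
Pension Levy: cap €255,580.00 − YTD €250,540.00 = €5,040.00 subject; 4.5% × €5,040.00 = €226.80
Social Insurance: 5% × €14,840.00 = €742.00
Total: €2,316.28 + €994.28 + €226.80 + €742.00 = €4,279.36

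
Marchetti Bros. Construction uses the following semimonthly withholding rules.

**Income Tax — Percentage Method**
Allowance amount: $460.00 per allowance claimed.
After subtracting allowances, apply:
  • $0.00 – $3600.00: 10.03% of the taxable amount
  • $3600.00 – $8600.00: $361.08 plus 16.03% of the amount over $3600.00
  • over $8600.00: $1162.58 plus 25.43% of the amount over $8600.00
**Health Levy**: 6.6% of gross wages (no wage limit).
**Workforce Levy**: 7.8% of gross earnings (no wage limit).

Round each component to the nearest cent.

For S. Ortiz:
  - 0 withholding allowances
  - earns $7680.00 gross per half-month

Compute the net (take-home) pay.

$5558.98

Income Tax: taxable = $7680.00
  $361.08 + 16.03% × ($7680.00 − $3600.00) = $361.08 + 16.03% × $4080.00 = $1015.10
Health Levy: 6.6% × $7680.00 = $506.88
Workforce Levy: 7.8% × $7680.00 = $599.04
Total withheld: $1015.10 + $506.88 + $599.04 = $2121.02
Net pay: $7680.00 − $2121.02 = $5558.98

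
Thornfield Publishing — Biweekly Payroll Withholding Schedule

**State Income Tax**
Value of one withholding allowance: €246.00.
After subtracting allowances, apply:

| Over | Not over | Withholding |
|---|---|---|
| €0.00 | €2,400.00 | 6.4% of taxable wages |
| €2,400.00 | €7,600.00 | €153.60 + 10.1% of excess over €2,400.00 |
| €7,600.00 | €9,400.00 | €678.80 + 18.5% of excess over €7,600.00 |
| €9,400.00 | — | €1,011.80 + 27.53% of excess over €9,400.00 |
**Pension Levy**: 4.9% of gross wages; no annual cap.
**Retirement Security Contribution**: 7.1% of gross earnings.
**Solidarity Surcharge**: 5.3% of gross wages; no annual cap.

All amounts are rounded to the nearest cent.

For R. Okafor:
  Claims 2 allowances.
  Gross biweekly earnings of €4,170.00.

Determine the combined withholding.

State Income Tax: taxable = €4,170.00 − 2×€246.00 = €3,678.00
  €153.60 + 10.1% × (€3,678.00 − €2,400.00) = €153.60 + 10.1% × €1,278.00 = €282.68
Pension Levy: 4.9% × €4,170.00 = €204.33
Retirement Security Contribution: 7.1% × €4,170.00 = €296.07
Solidarity Surcharge: 5.3% × €4,170.00 = €221.01
Total: €282.68 + €204.33 + €296.07 + €221.01 = €1,004.09

€1,004.09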